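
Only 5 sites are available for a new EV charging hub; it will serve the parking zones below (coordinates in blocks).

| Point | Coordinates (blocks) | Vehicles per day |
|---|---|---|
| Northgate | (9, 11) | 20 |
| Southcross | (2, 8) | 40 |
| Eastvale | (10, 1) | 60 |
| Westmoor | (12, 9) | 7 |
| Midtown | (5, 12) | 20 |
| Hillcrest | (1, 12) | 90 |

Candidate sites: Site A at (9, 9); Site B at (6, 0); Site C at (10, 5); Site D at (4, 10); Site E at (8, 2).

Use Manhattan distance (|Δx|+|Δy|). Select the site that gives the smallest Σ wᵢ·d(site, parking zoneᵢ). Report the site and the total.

Site D, total 1753 blocks

Total weighted distance at each candidate:
  Site A (9, 9): total = 2051
  Site B (6, 0): total = 2955
  Site C (10, 5): total = 2542
  Site D (4, 10): total = 1753
  Site E (8, 2): total = 2727
Minimum is at Site D with total 1753 blocks.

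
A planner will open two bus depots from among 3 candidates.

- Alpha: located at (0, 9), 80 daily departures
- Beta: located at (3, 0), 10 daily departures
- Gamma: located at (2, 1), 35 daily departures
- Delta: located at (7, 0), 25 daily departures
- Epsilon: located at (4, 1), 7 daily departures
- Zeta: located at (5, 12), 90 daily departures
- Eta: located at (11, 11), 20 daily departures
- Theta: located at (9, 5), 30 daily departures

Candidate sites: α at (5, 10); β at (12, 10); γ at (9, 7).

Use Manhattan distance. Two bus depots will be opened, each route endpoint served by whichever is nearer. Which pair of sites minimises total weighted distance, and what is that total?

Evaluate every pair (each demand assigned to the nearer of the two):
  {α, γ}: total = 1675
  {α, β}: total = 1850
  {β, γ}: total = 2677
Best pair: {α, γ} with total 1675.

{α, γ}, total 1675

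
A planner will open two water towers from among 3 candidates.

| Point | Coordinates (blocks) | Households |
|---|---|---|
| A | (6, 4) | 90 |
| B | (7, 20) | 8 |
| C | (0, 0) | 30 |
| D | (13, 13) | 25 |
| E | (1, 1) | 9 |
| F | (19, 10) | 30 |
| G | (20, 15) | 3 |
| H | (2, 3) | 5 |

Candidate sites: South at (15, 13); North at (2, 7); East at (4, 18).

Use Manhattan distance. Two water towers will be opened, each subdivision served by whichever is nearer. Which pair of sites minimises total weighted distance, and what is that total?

Evaluate every pair (each demand assigned to the nearer of the two):
  {South, North}: total = 1384
  {North, East}: total = 2030
  {South, East}: total = 2686
Best pair: {South, North} with total 1384.

{South, North}, total 1384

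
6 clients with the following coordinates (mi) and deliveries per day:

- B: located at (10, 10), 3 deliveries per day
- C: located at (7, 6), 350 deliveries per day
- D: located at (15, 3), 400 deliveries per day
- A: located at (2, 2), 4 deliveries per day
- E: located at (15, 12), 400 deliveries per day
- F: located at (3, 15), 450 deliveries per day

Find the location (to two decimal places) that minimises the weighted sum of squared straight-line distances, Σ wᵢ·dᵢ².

(9.86, 9.26)

The minimiser of Σwᵢ‖p−pᵢ‖² is the weighted centroid p* = (Σwᵢpᵢ)/(Σwᵢ).
Σwᵢ = 1607.
Σwᵢxᵢ = 3·10 + 350·7 + 400·15 + 4·2 + 400·15 + 450·3 = 15838.
Σwᵢyᵢ = 3·10 + 350·6 + 400·3 + 4·2 + 400·12 + 450·15 = 14888.
x* = 15838/1607 = 9.86, y* = 14888/1607 = 9.26.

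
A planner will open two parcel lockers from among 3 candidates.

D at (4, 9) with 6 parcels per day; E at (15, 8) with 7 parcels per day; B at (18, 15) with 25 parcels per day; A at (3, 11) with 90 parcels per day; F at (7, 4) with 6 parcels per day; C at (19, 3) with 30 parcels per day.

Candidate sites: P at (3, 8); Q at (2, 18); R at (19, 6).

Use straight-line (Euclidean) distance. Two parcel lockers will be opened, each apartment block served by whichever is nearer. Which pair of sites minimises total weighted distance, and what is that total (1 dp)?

{P, R}, total 660.1

Evaluate every pair (each demand assigned to the nearer of the two):
  {P, R}: total = 660.1
  {Q, R}: total = 1112.4
  {P, Q}: total = 1306.3
Best pair: {P, R} with total 660.1.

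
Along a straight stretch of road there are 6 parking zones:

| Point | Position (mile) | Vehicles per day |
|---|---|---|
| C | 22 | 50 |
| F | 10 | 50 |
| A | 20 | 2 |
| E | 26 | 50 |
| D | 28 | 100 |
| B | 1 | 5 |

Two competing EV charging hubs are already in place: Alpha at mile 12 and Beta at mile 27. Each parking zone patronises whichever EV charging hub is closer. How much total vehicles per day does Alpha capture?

55

The indifferent point is the midpoint (12+27)/2 = 19.5; parking zones left of it (closer to Alpha at 12) go to Alpha, those right go to Beta.
  B at 1 (w=5) → Alpha
  F at 10 (w=50) → Alpha
  A at 20 (w=2) → Beta
  C at 22 (w=50) → Beta
  E at 26 (w=50) → Beta
  D at 28 (w=100) → Beta
Alpha captures 55; Beta captures 202.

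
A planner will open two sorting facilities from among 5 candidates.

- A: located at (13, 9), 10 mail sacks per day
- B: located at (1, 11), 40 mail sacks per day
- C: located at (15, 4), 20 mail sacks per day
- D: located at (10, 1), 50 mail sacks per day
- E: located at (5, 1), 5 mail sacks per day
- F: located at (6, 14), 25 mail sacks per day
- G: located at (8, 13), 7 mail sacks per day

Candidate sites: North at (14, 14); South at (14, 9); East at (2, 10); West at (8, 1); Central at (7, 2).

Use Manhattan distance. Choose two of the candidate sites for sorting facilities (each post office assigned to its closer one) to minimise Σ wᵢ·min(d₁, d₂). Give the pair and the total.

{East, West}, total 778

Evaluate every pair (each demand assigned to the nearer of the two):
  {East, West}: total = 778
  {East, Central}: total = 878
  {South, East}: total = 1133
  {South, West}: total = 1240
  {North, West}: total = 1264
  {North, Central}: total = 1324
  {South, Central}: total = 1340
  {West, Central}: total = 1454
  {North, East}: total = 1519
  {North, South}: total = 1664
Best pair: {East, West} with total 778.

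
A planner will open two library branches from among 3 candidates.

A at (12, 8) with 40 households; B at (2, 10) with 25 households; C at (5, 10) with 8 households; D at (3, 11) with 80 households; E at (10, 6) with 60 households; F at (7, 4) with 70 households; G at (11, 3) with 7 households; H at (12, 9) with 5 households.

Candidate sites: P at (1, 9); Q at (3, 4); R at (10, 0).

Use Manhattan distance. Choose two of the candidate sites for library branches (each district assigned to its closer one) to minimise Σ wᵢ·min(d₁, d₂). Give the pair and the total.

{P, R}, total 1743

Evaluate every pair (each demand assigned to the nearer of the two):
  {P, R}: total = 1743
  {P, Q}: total = 1828
  {Q, R}: total = 1922
Best pair: {P, R} with total 1743.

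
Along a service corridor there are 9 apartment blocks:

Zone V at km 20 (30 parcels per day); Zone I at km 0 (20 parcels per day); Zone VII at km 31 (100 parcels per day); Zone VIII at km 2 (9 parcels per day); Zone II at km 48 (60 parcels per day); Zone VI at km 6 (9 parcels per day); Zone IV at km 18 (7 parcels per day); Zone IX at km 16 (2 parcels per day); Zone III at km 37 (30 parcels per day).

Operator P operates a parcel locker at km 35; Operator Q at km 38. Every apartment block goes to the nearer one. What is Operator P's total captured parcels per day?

The indifferent point is the midpoint (35+38)/2 = 36.5; apartment blocks left of it (closer to Operator P at 35) go to Operator P, those right go to Operator Q.
  Zone I at 0 (w=20) → Operator P
  Zone VIII at 2 (w=9) → Operator P
  Zone VI at 6 (w=9) → Operator P
  Zone IX at 16 (w=2) → Operator P
  Zone IV at 18 (w=7) → Operator P
  Zone V at 20 (w=30) → Operator P
  Zone VII at 31 (w=100) → Operator P
  Zone III at 37 (w=30) → Operator Q
  Zone II at 48 (w=60) → Operator Q
Operator P captures 177; Operator Q captures 90.

177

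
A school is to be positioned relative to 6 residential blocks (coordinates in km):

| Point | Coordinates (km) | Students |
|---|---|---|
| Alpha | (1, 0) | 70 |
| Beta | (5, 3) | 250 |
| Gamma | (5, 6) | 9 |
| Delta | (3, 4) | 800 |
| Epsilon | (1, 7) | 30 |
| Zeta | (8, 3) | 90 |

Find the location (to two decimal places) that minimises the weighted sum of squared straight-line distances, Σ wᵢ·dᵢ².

The minimiser of Σwᵢ‖p−pᵢ‖² is the weighted centroid p* = (Σwᵢpᵢ)/(Σwᵢ).
Σwᵢ = 1249.
Σwᵢxᵢ = 70·1 + 250·5 + 9·5 + 800·3 + 30·1 + 90·8 = 4515.
Σwᵢyᵢ = 70·0 + 250·3 + 9·6 + 800·4 + 30·7 + 90·3 = 4484.
x* = 4515/1249 = 3.61, y* = 4484/1249 = 3.59.

(3.61, 3.59)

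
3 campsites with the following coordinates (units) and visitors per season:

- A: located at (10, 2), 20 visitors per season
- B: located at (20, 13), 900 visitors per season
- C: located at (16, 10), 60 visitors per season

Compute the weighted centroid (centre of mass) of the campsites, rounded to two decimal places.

The minimiser of Σwᵢ‖p−pᵢ‖² is the weighted centroid p* = (Σwᵢpᵢ)/(Σwᵢ).
Σwᵢ = 980.
Σwᵢxᵢ = 20·10 + 900·20 + 60·16 = 19160.
Σwᵢyᵢ = 20·2 + 900·13 + 60·10 = 12340.
x* = 19160/980 = 19.55, y* = 12340/980 = 12.59.

(19.55, 12.59)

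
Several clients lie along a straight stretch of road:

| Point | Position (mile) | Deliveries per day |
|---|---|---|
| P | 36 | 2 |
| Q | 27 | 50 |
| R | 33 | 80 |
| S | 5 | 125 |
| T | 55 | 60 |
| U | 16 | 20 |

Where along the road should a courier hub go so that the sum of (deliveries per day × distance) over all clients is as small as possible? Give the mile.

For a sum of weighted absolute distances on a line, the optimum is the weighted median (not the mean). Total weight W = 337; half-weight = 168.5.
Sort by position and accumulate weight:
  mile 5 (S, w=125) → cum 125
  mile 16 (U, w=20) → cum 145
  mile 27 (Q, w=50) → cum 195  ≥ 168.5 → median here
  mile 33 (R, w=80) → cum 275
  mile 36 (P, w=2) → cum 277
  mile 55 (T, w=60) → cum 337
Optimal location: mile 27.

x = 27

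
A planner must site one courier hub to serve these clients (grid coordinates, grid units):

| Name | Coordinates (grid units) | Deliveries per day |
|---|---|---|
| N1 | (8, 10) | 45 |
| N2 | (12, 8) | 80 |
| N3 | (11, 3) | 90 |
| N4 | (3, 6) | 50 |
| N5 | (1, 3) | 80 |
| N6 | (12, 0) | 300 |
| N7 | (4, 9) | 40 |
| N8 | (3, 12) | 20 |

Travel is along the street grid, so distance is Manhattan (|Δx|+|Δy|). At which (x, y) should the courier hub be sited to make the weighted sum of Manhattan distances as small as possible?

Manhattan distance separates: Σwᵢ(|x−xᵢ|+|y−yᵢ|) = Σwᵢ|x−xᵢ| + Σwᵢ|y−yᵢ|, so x and y are optimised independently as 1-D weighted medians.
Total weight W = 705; half = 352.5.
x-coordinate, sorted with cumulative weight:
  x=1 (N5, w=80) cum 80
  x=3 (N4, w=50) cum 130
  x=3 (N8, w=20) cum 150
  x=4 (N7, w=40) cum 190
  x=8 (N1, w=45) cum 235
  x=11 (N3, w=90) cum 325
  x=12 (N2, w=80) cum 405  ← median
  x=12 (N6, w=300) cum 705
⇒ x* = 12
y-coordinate, sorted with cumulative weight:
  y=0 (N6, w=300) cum 300
  y=3 (N3, w=90) cum 390  ← median
  y=3 (N5, w=80) cum 470
  y=6 (N4, w=50) cum 520
  y=8 (N2, w=80) cum 600
  y=9 (N7, w=40) cum 640
  y=10 (N1, w=45) cum 685
  y=12 (N8, w=20) cum 705
⇒ y* = 3

(12, 3)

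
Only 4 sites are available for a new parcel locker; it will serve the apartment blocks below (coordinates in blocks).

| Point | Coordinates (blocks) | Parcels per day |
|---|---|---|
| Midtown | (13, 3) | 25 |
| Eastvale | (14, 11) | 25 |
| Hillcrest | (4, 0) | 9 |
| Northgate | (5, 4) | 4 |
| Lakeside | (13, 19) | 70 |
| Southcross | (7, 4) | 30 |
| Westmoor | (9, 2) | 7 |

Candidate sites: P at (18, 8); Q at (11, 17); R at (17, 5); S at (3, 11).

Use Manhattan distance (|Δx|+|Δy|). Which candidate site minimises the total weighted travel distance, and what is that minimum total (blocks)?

Q, total 1826 blocks

Total weighted distance at each candidate:
  P (18, 8): total = 2366
  Q (11, 17): total = 1826
  R (17, 5): total = 2256
  S (3, 11): total = 2564
Minimum is at Q with total 1826 blocks.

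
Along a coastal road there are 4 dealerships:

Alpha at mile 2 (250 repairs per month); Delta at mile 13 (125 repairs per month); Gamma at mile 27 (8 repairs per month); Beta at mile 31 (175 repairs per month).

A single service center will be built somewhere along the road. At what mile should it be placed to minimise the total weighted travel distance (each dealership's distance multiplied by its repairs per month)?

For a sum of weighted absolute distances on a line, the optimum is the weighted median (not the mean). Total weight W = 558; half-weight = 279.
Sort by position and accumulate weight:
  mile 2 (Alpha, w=250) → cum 250
  mile 13 (Delta, w=125) → cum 375  ≥ 279 → median here
  mile 27 (Gamma, w=8) → cum 383
  mile 31 (Beta, w=175) → cum 558
Optimal location: mile 13.

x = 13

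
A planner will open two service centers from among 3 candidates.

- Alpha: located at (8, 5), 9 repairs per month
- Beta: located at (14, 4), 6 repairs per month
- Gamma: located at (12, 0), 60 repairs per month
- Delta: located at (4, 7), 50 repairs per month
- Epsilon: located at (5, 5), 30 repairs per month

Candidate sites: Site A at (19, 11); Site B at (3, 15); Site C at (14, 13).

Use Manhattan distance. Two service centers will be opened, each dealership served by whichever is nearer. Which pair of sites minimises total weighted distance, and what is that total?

{Site B, Site C}, total 1890

Evaluate every pair (each demand assigned to the nearer of the two):
  {Site B, Site C}: total = 1890
  {Site A, Site B}: total = 2097
  {Site A, Site C}: total = 2390
Best pair: {Site B, Site C} with total 1890.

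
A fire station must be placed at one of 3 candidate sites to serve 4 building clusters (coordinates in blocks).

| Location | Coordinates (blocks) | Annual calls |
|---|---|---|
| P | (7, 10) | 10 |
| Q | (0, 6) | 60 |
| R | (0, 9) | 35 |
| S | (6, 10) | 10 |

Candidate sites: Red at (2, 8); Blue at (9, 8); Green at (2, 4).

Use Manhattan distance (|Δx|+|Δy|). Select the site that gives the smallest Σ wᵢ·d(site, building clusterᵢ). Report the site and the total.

Red, total 475 blocks

Total weighted distance at each candidate:
  Red (2, 8): total = 475
  Blue (9, 8): total = 1100
  Green (2, 4): total = 695
Minimum is at Red with total 475 blocks.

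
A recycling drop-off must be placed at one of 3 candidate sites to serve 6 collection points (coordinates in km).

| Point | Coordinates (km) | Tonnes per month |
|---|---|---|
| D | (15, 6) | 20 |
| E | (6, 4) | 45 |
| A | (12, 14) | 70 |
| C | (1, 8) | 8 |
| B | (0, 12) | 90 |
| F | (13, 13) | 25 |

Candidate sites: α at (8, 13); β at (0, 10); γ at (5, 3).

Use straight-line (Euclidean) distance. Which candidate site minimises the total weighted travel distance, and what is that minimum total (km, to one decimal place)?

Total weighted distance at each candidate:
  α (8, 13): total = 1820.9
  β (0, 10): total = 2109.2
  γ (5, 3): total = 2483.1
Minimum is at α with total 1820.9 km.

α, total 1820.9 km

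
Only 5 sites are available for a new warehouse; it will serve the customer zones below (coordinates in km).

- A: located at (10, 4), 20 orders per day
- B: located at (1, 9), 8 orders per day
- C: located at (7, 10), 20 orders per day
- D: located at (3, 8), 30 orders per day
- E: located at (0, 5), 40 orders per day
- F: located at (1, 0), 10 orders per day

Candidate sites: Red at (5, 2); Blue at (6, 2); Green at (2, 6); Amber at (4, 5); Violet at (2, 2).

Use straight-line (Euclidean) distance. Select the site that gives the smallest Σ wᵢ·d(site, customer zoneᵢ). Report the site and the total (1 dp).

Total weighted distance at each candidate:
  Red (5, 2): total = 804.8
  Blue (6, 2): total = 842.9
  Green (2, 6): total = 535.6
  Amber (4, 5): total = 591.5
  Violet (2, 2): total = 759.2
Minimum is at Green with total 535.6 km.

Green, total 535.6 km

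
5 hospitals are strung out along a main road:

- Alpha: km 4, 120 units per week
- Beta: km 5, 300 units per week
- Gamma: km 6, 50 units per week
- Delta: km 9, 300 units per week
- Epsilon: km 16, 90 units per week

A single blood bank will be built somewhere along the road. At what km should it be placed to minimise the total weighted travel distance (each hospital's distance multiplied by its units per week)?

x = 6

For a sum of weighted absolute distances on a line, the optimum is the weighted median (not the mean). Total weight W = 860; half-weight = 430.
Sort by position and accumulate weight:
  km 4 (Alpha, w=120) → cum 120
  km 5 (Beta, w=300) → cum 420
  km 6 (Gamma, w=50) → cum 470  ≥ 430 → median here
  km 9 (Delta, w=300) → cum 770
  km 16 (Epsilon, w=90) → cum 860
Optimal location: km 6.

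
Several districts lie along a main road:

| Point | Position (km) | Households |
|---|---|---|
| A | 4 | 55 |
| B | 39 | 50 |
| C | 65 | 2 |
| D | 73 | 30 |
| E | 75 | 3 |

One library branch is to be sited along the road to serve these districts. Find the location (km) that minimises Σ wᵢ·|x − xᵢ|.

For a sum of weighted absolute distances on a line, the optimum is the weighted median (not the mean). Total weight W = 140; half-weight = 70.
Sort by position and accumulate weight:
  km 4 (A, w=55) → cum 55
  km 39 (B, w=50) → cum 105  ≥ 70 → median here
  km 65 (C, w=2) → cum 107
  km 73 (D, w=30) → cum 137
  km 75 (E, w=3) → cum 140
Optimal location: km 39.

x = 39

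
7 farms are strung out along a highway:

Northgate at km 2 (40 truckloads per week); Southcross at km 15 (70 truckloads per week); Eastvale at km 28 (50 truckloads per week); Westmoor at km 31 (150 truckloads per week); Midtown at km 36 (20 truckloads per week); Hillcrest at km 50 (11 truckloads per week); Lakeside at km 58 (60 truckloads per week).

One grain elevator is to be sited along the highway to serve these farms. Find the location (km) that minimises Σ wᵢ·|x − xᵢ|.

x = 31

For a sum of weighted absolute distances on a line, the optimum is the weighted median (not the mean). Total weight W = 401; half-weight = 200.5.
Sort by position and accumulate weight:
  km 2 (Northgate, w=40) → cum 40
  km 15 (Southcross, w=70) → cum 110
  km 28 (Eastvale, w=50) → cum 160
  km 31 (Westmoor, w=150) → cum 310  ≥ 200.5 → median here
  km 36 (Midtown, w=20) → cum 330
  km 50 (Hillcrest, w=11) → cum 341
  km 58 (Lakeside, w=60) → cum 401
Optimal location: km 31.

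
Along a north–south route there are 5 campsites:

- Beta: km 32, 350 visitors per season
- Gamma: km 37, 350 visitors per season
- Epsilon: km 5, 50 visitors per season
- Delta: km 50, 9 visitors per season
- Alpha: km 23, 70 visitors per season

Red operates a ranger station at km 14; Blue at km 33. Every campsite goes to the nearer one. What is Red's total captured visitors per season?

The indifferent point is the midpoint (14+33)/2 = 23.5; campsites left of it (closer to Red at 14) go to Red, those right go to Blue.
  Epsilon at 5 (w=50) → Red
  Alpha at 23 (w=70) → Red
  Beta at 32 (w=350) → Blue
  Gamma at 37 (w=350) → Blue
  Delta at 50 (w=9) → Blue
Red captures 120; Blue captures 709.

120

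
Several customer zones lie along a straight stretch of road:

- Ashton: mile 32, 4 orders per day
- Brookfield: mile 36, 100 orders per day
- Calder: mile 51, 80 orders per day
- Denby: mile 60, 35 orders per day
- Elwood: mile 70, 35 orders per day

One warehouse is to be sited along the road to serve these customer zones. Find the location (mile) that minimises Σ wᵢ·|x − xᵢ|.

x = 51

For a sum of weighted absolute distances on a line, the optimum is the weighted median (not the mean). Total weight W = 254; half-weight = 127.
Sort by position and accumulate weight:
  mile 32 (Ashton, w=4) → cum 4
  mile 36 (Brookfield, w=100) → cum 104
  mile 51 (Calder, w=80) → cum 184  ≥ 127 → median here
  mile 60 (Denby, w=35) → cum 219
  mile 70 (Elwood, w=35) → cum 254
Optimal location: mile 51.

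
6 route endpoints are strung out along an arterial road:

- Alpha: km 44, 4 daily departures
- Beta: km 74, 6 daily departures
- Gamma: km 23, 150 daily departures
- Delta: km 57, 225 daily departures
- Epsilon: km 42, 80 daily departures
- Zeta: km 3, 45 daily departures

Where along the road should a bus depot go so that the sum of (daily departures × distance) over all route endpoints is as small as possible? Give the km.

x = 42

For a sum of weighted absolute distances on a line, the optimum is the weighted median (not the mean). Total weight W = 510; half-weight = 255.
Sort by position and accumulate weight:
  km 3 (Zeta, w=45) → cum 45
  km 23 (Gamma, w=150) → cum 195
  km 42 (Epsilon, w=80) → cum 275  ≥ 255 → median here
  km 44 (Alpha, w=4) → cum 279
  km 57 (Delta, w=225) → cum 504
  km 74 (Beta, w=6) → cum 510
Optimal location: km 42.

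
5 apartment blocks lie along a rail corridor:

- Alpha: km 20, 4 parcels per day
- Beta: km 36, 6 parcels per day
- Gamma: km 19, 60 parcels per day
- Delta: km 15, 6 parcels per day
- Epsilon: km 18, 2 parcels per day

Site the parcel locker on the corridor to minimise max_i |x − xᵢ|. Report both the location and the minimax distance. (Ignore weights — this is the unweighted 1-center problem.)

The 1-center on a line is the midpoint of the two extreme points: leftmost at 15, rightmost at 36.
Optimal location = (15 + 36)/2 = 25.5; maximum distance = (36 − 15)/2 = 10.5.

location 25.5, max distance 10.5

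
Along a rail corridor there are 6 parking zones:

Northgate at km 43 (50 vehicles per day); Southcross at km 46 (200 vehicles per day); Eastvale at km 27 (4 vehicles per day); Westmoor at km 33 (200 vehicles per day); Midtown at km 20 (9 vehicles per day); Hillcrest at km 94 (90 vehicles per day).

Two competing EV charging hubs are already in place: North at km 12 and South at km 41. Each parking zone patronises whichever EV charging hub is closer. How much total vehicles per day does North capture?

9

The indifferent point is the midpoint (12+41)/2 = 26.5; parking zones left of it (closer to North at 12) go to North, those right go to South.
  Midtown at 20 (w=9) → North
  Eastvale at 27 (w=4) → South
  Westmoor at 33 (w=200) → South
  Northgate at 43 (w=50) → South
  Southcross at 46 (w=200) → South
  Hillcrest at 94 (w=90) → South
North captures 9; South captures 544.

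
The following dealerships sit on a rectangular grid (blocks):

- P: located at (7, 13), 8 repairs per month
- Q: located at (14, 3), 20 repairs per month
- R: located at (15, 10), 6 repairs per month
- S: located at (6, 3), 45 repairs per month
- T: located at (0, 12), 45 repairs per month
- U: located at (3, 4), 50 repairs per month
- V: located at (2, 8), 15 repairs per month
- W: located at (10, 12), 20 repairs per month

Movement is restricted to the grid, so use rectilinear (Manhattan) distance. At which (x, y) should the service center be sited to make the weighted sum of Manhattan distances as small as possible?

(3, 4)

Manhattan distance separates: Σwᵢ(|x−xᵢ|+|y−yᵢ|) = Σwᵢ|x−xᵢ| + Σwᵢ|y−yᵢ|, so x and y are optimised independently as 1-D weighted medians.
Total weight W = 209; half = 104.5.
x-coordinate, sorted with cumulative weight:
  x=0 (T, w=45) cum 45
  x=2 (V, w=15) cum 60
  x=3 (U, w=50) cum 110  ← median
  x=6 (S, w=45) cum 155
  x=7 (P, w=8) cum 163
  x=10 (W, w=20) cum 183
  x=14 (Q, w=20) cum 203
  x=15 (R, w=6) cum 209
⇒ x* = 3
y-coordinate, sorted with cumulative weight:
  y=3 (Q, w=20) cum 20
  y=3 (S, w=45) cum 65
  y=4 (U, w=50) cum 115  ← median
  y=8 (V, w=15) cum 130
  y=10 (R, w=6) cum 136
  y=12 (T, w=45) cum 181
  y=12 (W, w=20) cum 201
  y=13 (P, w=8) cum 209
⇒ y* = 4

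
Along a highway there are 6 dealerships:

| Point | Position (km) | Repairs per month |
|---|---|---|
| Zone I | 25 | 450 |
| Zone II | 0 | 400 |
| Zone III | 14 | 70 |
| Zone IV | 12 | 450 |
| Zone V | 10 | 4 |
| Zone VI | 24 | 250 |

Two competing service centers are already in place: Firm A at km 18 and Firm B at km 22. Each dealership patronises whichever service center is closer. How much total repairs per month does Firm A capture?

924

The indifferent point is the midpoint (18+22)/2 = 20; dealerships left of it (closer to Firm A at 18) go to Firm A, those right go to Firm B.
  Zone II at 0 (w=400) → Firm A
  Zone V at 10 (w=4) → Firm A
  Zone IV at 12 (w=450) → Firm A
  Zone III at 14 (w=70) → Firm A
  Zone VI at 24 (w=250) → Firm B
  Zone I at 25 (w=450) → Firm B
Firm A captures 924; Firm B captures 700.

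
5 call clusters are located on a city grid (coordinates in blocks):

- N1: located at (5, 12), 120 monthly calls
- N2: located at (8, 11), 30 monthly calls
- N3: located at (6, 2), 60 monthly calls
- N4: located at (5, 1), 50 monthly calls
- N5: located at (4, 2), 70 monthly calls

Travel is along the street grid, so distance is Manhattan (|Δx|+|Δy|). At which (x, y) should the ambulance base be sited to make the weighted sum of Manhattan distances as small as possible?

(5, 2)

Manhattan distance separates: Σwᵢ(|x−xᵢ|+|y−yᵢ|) = Σwᵢ|x−xᵢ| + Σwᵢ|y−yᵢ|, so x and y are optimised independently as 1-D weighted medians.
Total weight W = 330; half = 165.
x-coordinate, sorted with cumulative weight:
  x=4 (N5, w=70) cum 70
  x=5 (N1, w=120) cum 190  ← median
  x=5 (N4, w=50) cum 240
  x=6 (N3, w=60) cum 300
  x=8 (N2, w=30) cum 330
⇒ x* = 5
y-coordinate, sorted with cumulative weight:
  y=1 (N4, w=50) cum 50
  y=2 (N3, w=60) cum 110
  y=2 (N5, w=70) cum 180  ← median
  y=11 (N2, w=30) cum 210
  y=12 (N1, w=120) cum 330
⇒ y* = 2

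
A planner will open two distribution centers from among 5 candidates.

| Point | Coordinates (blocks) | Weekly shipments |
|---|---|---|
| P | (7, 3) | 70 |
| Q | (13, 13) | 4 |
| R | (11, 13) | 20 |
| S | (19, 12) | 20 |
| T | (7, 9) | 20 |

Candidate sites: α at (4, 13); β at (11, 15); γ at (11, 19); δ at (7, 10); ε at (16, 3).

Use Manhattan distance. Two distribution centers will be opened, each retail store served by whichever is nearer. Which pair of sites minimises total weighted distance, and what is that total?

Evaluate every pair (each demand assigned to the nearer of the two):
  {β, δ}: total = 786
  {δ, ε}: total = 926
  {γ, δ}: total = 942
  {α, δ}: total = 966
  {β, ε}: total = 1106
  {α, ε}: total = 1186
  {γ, ε}: total = 1302
  {α, β}: total = 1326
  {α, γ}: total = 1502
  {β, γ}: total = 1596
Best pair: {β, δ} with total 786.

{β, δ}, total 786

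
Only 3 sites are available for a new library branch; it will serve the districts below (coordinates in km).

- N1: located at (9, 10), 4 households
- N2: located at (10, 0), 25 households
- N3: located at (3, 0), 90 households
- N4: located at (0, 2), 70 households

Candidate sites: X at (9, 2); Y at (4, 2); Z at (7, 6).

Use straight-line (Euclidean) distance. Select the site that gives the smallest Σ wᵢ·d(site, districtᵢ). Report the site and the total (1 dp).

Total weighted distance at each candidate:
  X (9, 2): total = 1287.1
  Y (4, 2): total = 677.1
  Z (7, 6): total = 1399.0
Minimum is at Y with total 677.1 km.

Y, total 677.1 km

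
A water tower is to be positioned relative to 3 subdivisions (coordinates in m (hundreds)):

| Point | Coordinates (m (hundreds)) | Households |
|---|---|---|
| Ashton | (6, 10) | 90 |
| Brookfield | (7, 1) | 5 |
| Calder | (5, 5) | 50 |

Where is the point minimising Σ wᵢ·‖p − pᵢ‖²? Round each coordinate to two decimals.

The minimiser of Σwᵢ‖p−pᵢ‖² is the weighted centroid p* = (Σwᵢpᵢ)/(Σwᵢ).
Σwᵢ = 145.
Σwᵢxᵢ = 90·6 + 5·7 + 50·5 = 825.
Σwᵢyᵢ = 90·10 + 5·1 + 50·5 = 1155.
x* = 825/145 = 5.69, y* = 1155/145 = 7.97.

(5.69, 7.97)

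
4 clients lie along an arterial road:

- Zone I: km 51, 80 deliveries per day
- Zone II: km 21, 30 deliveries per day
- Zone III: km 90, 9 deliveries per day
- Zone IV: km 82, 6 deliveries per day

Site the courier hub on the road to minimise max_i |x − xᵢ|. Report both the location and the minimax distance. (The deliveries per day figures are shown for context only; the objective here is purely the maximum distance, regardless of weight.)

location 55.5, max distance 34.5

The 1-center on a line is the midpoint of the two extreme points: leftmost at 21, rightmost at 90.
Optimal location = (21 + 90)/2 = 55.5; maximum distance = (90 − 21)/2 = 34.5.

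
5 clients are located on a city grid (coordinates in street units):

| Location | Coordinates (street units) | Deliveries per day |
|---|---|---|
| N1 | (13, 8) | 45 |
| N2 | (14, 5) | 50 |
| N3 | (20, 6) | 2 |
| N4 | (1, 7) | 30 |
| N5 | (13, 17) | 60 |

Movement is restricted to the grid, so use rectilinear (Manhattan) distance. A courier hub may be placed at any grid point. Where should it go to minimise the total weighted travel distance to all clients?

Manhattan distance separates: Σwᵢ(|x−xᵢ|+|y−yᵢ|) = Σwᵢ|x−xᵢ| + Σwᵢ|y−yᵢ|, so x and y are optimised independently as 1-D weighted medians.
Total weight W = 187; half = 93.5.
x-coordinate, sorted with cumulative weight:
  x=1 (N4, w=30) cum 30
  x=13 (N1, w=45) cum 75
  x=13 (N5, w=60) cum 135  ← median
  x=14 (N2, w=50) cum 185
  x=20 (N3, w=2) cum 187
⇒ x* = 13
y-coordinate, sorted with cumulative weight:
  y=5 (N2, w=50) cum 50
  y=6 (N3, w=2) cum 52
  y=7 (N4, w=30) cum 82
  y=8 (N1, w=45) cum 127  ← median
  y=17 (N5, w=60) cum 187
⇒ y* = 8

(13, 8)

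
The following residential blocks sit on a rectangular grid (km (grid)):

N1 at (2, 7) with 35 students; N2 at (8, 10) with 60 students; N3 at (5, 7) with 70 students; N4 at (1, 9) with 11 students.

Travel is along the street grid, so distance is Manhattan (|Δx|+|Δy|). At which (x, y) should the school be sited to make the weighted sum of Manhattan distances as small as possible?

(5, 7)

Manhattan distance separates: Σwᵢ(|x−xᵢ|+|y−yᵢ|) = Σwᵢ|x−xᵢ| + Σwᵢ|y−yᵢ|, so x and y are optimised independently as 1-D weighted medians.
Total weight W = 176; half = 88.
x-coordinate, sorted with cumulative weight:
  x=1 (N4, w=11) cum 11
  x=2 (N1, w=35) cum 46
  x=5 (N3, w=70) cum 116  ← median
  x=8 (N2, w=60) cum 176
⇒ x* = 5
y-coordinate, sorted with cumulative weight:
  y=7 (N1, w=35) cum 35
  y=7 (N3, w=70) cum 105  ← median
  y=9 (N4, w=11) cum 116
  y=10 (N2, w=60) cum 176
⇒ y* = 7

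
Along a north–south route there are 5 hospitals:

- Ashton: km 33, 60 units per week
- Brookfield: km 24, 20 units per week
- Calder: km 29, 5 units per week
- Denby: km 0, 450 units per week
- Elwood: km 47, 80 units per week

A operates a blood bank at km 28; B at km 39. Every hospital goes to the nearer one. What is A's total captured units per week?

The indifferent point is the midpoint (28+39)/2 = 33.5; hospitals left of it (closer to A at 28) go to A, those right go to B.
  Denby at 0 (w=450) → A
  Brookfield at 24 (w=20) → A
  Calder at 29 (w=5) → A
  Ashton at 33 (w=60) → A
  Elwood at 47 (w=80) → B
A captures 535; B captures 80.

535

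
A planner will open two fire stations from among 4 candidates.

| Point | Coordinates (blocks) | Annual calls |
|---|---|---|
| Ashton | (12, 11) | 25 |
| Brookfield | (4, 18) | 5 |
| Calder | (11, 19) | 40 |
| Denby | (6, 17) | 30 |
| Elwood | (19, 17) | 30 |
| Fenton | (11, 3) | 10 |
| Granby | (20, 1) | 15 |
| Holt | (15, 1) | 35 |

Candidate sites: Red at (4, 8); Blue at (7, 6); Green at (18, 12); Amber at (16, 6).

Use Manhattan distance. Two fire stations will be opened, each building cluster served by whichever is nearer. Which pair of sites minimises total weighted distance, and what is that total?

Evaluate every pair (each demand assigned to the nearer of the two):
  {Green, Amber}: total = 1950
  {Blue, Green}: total = 2070
  {Red, Green}: total = 2100
  {Red, Amber}: total = 2170
  {Blue, Amber}: total = 2175
  {Red, Blue}: total = 2795
Best pair: {Green, Amber} with total 1950.

{Green, Amber}, total 1950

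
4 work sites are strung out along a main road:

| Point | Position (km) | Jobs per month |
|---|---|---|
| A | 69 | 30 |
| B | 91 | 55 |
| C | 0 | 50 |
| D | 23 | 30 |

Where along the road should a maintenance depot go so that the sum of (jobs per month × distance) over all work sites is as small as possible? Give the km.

x = 69

For a sum of weighted absolute distances on a line, the optimum is the weighted median (not the mean). Total weight W = 165; half-weight = 82.5.
Sort by position and accumulate weight:
  km 0 (C, w=50) → cum 50
  km 23 (D, w=30) → cum 80
  km 69 (A, w=30) → cum 110  ≥ 82.5 → median here
  km 91 (B, w=55) → cum 165
Optimal location: km 69.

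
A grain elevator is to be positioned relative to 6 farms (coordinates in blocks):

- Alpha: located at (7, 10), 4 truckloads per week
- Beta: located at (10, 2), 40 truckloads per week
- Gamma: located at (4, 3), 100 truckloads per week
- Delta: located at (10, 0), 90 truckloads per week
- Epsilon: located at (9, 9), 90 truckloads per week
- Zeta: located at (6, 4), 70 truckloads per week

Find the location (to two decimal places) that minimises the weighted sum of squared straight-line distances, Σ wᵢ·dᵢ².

(7.51, 3.83)

The minimiser of Σwᵢ‖p−pᵢ‖² is the weighted centroid p* = (Σwᵢpᵢ)/(Σwᵢ).
Σwᵢ = 394.
Σwᵢxᵢ = 4·7 + 40·10 + 100·4 + 90·10 + 90·9 + 70·6 = 2958.
Σwᵢyᵢ = 4·10 + 40·2 + 100·3 + 90·0 + 90·9 + 70·4 = 1510.
x* = 2958/394 = 7.51, y* = 1510/394 = 3.83.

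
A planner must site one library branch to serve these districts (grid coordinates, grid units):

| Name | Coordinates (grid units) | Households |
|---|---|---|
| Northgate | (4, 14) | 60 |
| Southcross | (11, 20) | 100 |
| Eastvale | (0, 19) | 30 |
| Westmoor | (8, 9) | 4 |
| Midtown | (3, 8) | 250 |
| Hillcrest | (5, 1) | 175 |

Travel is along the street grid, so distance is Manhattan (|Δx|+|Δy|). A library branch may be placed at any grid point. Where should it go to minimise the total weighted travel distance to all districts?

Manhattan distance separates: Σwᵢ(|x−xᵢ|+|y−yᵢ|) = Σwᵢ|x−xᵢ| + Σwᵢ|y−yᵢ|, so x and y are optimised independently as 1-D weighted medians.
Total weight W = 619; half = 309.5.
x-coordinate, sorted with cumulative weight:
  x=0 (Eastvale, w=30) cum 30
  x=3 (Midtown, w=250) cum 280
  x=4 (Northgate, w=60) cum 340  ← median
  x=5 (Hillcrest, w=175) cum 515
  x=8 (Westmoor, w=4) cum 519
  x=11 (Southcross, w=100) cum 619
⇒ x* = 4
y-coordinate, sorted with cumulative weight:
  y=1 (Hillcrest, w=175) cum 175
  y=8 (Midtown, w=250) cum 425  ← median
  y=9 (Westmoor, w=4) cum 429
  y=14 (Northgate, w=60) cum 489
  y=19 (Eastvale, w=30) cum 519
  y=20 (Southcross, w=100) cum 619
⇒ y* = 8

(4, 8)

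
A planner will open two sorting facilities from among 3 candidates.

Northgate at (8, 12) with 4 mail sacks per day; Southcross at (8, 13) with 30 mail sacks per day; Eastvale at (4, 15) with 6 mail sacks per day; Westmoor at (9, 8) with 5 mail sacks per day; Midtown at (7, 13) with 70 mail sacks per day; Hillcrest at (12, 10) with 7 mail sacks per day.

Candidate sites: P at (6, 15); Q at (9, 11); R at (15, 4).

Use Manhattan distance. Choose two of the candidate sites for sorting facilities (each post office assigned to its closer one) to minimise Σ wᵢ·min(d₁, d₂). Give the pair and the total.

Evaluate every pair (each demand assigned to the nearer of the two):
  {P, Q}: total = 363
  {P, R}: total = 475
  {Q, R}: total = 475
Best pair: {P, Q} with total 363.

{P, Q}, total 363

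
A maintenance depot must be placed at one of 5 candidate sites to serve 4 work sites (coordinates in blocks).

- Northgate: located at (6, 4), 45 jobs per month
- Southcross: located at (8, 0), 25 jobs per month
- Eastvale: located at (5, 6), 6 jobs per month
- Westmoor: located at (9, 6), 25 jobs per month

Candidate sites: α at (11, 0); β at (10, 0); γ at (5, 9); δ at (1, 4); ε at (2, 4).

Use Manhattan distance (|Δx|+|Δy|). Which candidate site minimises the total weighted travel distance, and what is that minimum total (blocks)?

Total weighted distance at each candidate:
  α (11, 0): total = 752
  β (10, 0): total = 651
  γ (5, 9): total = 763
  δ (1, 4): total = 786
  ε (2, 4): total = 685
Minimum is at β with total 651 blocks.

β, total 651 blocks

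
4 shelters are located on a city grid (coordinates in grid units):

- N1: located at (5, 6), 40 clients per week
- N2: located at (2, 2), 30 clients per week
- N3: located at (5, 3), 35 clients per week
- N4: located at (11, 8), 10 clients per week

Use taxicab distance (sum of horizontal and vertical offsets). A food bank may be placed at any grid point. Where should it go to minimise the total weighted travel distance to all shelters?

(5, 3)

Manhattan distance separates: Σwᵢ(|x−xᵢ|+|y−yᵢ|) = Σwᵢ|x−xᵢ| + Σwᵢ|y−yᵢ|, so x and y are optimised independently as 1-D weighted medians.
Total weight W = 115; half = 57.5.
x-coordinate, sorted with cumulative weight:
  x=2 (N2, w=30) cum 30
  x=5 (N1, w=40) cum 70  ← median
  x=5 (N3, w=35) cum 105
  x=11 (N4, w=10) cum 115
⇒ x* = 5
y-coordinate, sorted with cumulative weight:
  y=2 (N2, w=30) cum 30
  y=3 (N3, w=35) cum 65  ← median
  y=6 (N1, w=40) cum 105
  y=8 (N4, w=10) cum 115
⇒ y* = 3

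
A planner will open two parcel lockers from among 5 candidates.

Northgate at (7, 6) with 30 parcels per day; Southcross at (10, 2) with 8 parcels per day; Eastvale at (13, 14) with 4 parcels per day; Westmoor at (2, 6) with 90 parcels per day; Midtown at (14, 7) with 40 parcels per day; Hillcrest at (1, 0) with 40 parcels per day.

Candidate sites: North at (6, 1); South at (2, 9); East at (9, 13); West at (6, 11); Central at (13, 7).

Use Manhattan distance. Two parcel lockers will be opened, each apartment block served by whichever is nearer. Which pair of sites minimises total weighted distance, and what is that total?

{South, Central}, total 1012

Evaluate every pair (each demand assigned to the nearer of the two):
  {South, Central}: total = 1012
  {North, Central}: total = 1338
  {North, South}: total = 1354
  {South, East}: total = 1466
  {South, West}: total = 1474
  {North, East}: total = 1730
  {West, Central}: total = 1762
  {North, West}: total = 1790
  {East, Central}: total = 2174
  {East, West}: total = 2186
Best pair: {South, Central} with total 1012.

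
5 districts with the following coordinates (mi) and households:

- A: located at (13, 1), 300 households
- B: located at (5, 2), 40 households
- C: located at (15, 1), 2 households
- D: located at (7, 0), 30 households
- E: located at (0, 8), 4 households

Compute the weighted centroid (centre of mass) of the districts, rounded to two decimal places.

The minimiser of Σwᵢ‖p−pᵢ‖² is the weighted centroid p* = (Σwᵢpᵢ)/(Σwᵢ).
Σwᵢ = 376.
Σwᵢxᵢ = 300·13 + 40·5 + 2·15 + 30·7 + 4·0 = 4340.
Σwᵢyᵢ = 300·1 + 40·2 + 2·1 + 30·0 + 4·8 = 414.
x* = 4340/376 = 11.54, y* = 414/376 = 1.10.

(11.54, 1.10)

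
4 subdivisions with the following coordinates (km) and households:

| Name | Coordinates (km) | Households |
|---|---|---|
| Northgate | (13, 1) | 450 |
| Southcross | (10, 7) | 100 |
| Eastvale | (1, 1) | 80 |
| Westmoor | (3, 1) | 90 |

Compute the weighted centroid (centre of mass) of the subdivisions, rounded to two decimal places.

The minimiser of Σwᵢ‖p−pᵢ‖² is the weighted centroid p* = (Σwᵢpᵢ)/(Σwᵢ).
Σwᵢ = 720.
Σwᵢxᵢ = 450·13 + 100·10 + 80·1 + 90·3 = 7200.
Σwᵢyᵢ = 450·1 + 100·7 + 80·1 + 90·1 = 1320.
x* = 7200/720 = 10.00, y* = 1320/720 = 1.83.

(10.00, 1.83)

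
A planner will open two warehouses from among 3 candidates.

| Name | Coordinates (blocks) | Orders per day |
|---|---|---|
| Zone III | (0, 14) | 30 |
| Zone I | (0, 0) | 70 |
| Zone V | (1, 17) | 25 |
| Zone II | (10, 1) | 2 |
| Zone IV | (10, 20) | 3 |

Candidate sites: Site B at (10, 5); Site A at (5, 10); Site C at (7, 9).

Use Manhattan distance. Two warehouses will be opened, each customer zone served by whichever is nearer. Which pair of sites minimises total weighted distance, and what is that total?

{Site B, Site A}, total 1648

Evaluate every pair (each demand assigned to the nearer of the two):
  {Site B, Site A}: total = 1648
  {Site A, Site C}: total = 1659
  {Site B, Site C}: total = 1810
Best pair: {Site B, Site A} with total 1648.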